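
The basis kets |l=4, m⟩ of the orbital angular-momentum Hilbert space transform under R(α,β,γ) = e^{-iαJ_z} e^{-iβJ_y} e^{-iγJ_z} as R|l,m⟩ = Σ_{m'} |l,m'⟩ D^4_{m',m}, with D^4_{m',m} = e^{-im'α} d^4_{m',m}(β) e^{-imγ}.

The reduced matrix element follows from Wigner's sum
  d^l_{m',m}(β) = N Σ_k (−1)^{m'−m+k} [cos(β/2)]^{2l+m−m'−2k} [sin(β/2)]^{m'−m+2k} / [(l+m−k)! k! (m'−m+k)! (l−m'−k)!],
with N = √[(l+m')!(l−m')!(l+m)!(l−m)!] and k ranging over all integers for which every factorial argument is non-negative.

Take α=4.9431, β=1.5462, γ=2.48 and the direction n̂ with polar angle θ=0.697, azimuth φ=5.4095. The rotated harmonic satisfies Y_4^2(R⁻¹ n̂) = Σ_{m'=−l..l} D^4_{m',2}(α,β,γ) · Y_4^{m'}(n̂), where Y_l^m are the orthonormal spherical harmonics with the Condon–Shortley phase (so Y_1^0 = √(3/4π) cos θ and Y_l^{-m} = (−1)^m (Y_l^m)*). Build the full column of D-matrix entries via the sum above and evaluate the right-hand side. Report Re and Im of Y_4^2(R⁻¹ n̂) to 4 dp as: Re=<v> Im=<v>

Need the full column D^4_{m',2} for m'=−4..4 at α=4.9431, β=1.5462, γ=2.48.
cos(β/2)=0.715749, sin(β/2)=0.698357
d^4_{-4,2}: single k=6 term ⇒ +0.314461;  D = -0.196563+0.245456i
d^4_{-3,2}: k∈[5..6] ⇒ +0.683686 -0.216955 = +0.466731;  D = -0.421373-0.200707i
d^4_{-2,2}: k∈[4..6] ⇒ +0.936366 -0.713131 +0.056575 = +0.279810;  D = +0.059372-0.273438i
d^4_{-1,2}: k∈[3..5] ⇒ +0.904800 -1.292045 +0.246004 = -0.141241;  D = -0.141221+0.002387i
d^4_{0,2}: k∈[2..4] ⇒ +0.622074 -1.579227 +0.563780 = -0.393373;  D = -0.096411-0.381375i
d^4_{1,2}: k∈[1..3] ⇒ +0.285128 -1.357200 +0.861363 = -0.210709;  D = +0.187060-0.096987i
d^4_{2,2}: k∈[0..2] ⇒ +0.068879 -0.786868 +0.936366 = +0.218377;  D = -0.142185-0.165746i
d^4_{3,2}: k∈[0..1] ⇒ -0.251459 +0.718163 = +0.466703;  D = +0.275352-0.376820i
d^4_{4,2}: single k=0 term ⇒ +0.346976;  D = +0.319540+0.135228i
Y_4^{m'}(θ=0.697,φ=5.4095) and Σ D·Y over m':
  (-0.1966+0.2455i)·(-0.0705-0.0260i)  (-0.4214-0.2007i)·(-0.2202+0.1263i)  (+0.0594-0.2734i)·(-0.0754+0.4228i)  (-0.1412+0.0024i)·(+0.1668+0.1992i)  (-0.0964-0.3814i)·(-0.2687+0.0000i)  (+0.1871-0.0970i)·(-0.1668+0.1992i)  (-0.1422-0.1657i)·(-0.0754-0.4228i)  (+0.2754-0.3768i)·(+0.2202+0.1263i)  (+0.3195+0.1352i)·(-0.0705+0.0260i)
Y_4^2(R⁻¹ n̂) = +0.262330+0.175858i

Re=0.2623 Im=0.1759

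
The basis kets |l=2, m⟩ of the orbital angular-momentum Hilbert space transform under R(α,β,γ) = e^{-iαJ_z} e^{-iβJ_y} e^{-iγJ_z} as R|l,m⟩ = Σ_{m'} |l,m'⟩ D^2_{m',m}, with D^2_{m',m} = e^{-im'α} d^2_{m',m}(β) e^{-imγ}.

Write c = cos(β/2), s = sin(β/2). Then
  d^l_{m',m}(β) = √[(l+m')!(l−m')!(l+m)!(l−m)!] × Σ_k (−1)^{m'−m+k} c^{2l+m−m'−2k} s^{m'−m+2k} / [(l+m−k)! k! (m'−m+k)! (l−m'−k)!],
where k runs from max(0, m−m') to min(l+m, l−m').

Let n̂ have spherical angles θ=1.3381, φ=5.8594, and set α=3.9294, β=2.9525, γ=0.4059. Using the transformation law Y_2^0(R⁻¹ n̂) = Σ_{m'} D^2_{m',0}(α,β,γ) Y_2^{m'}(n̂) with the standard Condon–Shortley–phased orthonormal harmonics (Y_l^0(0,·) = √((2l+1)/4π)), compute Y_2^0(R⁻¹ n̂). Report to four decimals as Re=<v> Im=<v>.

Need the full column D^2_{m',0} for m'=−2..2 at α=3.9294, β=2.9525, γ=0.4059.
cos(β/2)=0.094406, sin(β/2)=0.995534
d^2_{-2,0}: single k=2 term ⇒ +0.021636;  D = -0.000104+0.021636i
d^2_{-1,0}: k∈[1..2] ⇒ +0.002052 -0.228161 = -0.226109;  D = +0.159498+0.160268i
d^2_{0,0}: k∈[0..2] ⇒ +0.000079 -0.035332 +0.982255 = +0.947002;  D = +0.947002+0.000000i
d^2_{1,0}: k∈[0..1] ⇒ -0.002052 +0.228161 = +0.226109;  D = -0.159498+0.160268i
d^2_{2,0}: single k=0 term ⇒ +0.021636;  D = -0.000104-0.021636i
Y_2^{m'}(θ=1.3381,φ=5.8594) and Σ D·Y over m':
  (-0.0001+0.0216i)·(+0.2420+0.2742i)  (+0.1595+0.1603i)·(+0.1580+0.0713i)  (+0.9470+0.0000i)·(-0.2651+0.0000i)  (-0.1595+0.1603i)·(-0.1580+0.0713i)  (-0.0001-0.0216i)·(+0.2420-0.2742i)
Y_2^0(R⁻¹ n̂) = -0.235386-0.000000i

Re=-0.2354 Im=0.0000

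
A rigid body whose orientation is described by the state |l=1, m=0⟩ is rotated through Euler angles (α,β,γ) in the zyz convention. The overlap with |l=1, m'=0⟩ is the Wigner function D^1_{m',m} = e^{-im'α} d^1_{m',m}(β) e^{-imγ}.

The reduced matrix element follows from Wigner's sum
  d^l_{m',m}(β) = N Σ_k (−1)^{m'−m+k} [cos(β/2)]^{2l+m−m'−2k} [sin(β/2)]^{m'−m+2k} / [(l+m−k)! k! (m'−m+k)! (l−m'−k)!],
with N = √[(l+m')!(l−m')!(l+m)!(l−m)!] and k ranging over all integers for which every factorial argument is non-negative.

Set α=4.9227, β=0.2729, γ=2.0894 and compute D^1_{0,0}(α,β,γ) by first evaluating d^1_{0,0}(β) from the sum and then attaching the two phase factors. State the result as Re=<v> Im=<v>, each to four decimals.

Re=0.9630 Im=0.0000

First d^1_{0,0}(β=0.2729), then the phase factors e^{-i(0)α} and e^{-i(0)γ}:
c=cos(0.2729/2)=0.990705, s=sin(0.2729/2)=0.136027; N=√[1·1·1·1]=1.000000
k∈{0,1} keeps every argument non-negative
  k=0: (−1)^0·1.0000/(1)·0.9907^2·0.1360^0 = +0.981497
  k=1: (−1)^1·1.0000/(1)·0.9907^0·0.1360^2 = -0.018503
d^1_{0,0}(0.2729) = +0.981497 -0.018503 = +0.962993
Phases: e^{-i·(0)·4.9227}=+1.000000+0.000000i, e^{-i·(0)·2.0894}=+1.000000+0.000000i ⇒ D=+0.962993+0.000000i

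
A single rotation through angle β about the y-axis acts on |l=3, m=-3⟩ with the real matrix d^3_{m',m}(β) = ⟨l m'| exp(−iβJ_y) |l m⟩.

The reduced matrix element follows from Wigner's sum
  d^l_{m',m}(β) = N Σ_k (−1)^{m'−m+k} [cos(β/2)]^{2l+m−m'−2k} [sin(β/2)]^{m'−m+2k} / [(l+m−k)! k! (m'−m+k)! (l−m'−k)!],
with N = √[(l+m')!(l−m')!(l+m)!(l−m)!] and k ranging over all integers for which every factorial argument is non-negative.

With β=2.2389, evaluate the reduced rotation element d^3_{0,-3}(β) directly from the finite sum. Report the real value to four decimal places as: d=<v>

d^3_{0,-3}(β=2.2389) via Wigner's sum:
With c≡cos(β/2)=0.436177 and s≡sin(β/2)=0.899861, N=[6·6·1·720]^{1/2}=160.996894
The bounds max(0,m−m')=0 and min(l+m,l−m')=0 give 1 term
  k=0: (−1)^3·160.9969/(36)·0.4362^3·0.8999^3 = -0.270415
d^3_{0,-3}(2.2389) = -0.270415

d=-0.2704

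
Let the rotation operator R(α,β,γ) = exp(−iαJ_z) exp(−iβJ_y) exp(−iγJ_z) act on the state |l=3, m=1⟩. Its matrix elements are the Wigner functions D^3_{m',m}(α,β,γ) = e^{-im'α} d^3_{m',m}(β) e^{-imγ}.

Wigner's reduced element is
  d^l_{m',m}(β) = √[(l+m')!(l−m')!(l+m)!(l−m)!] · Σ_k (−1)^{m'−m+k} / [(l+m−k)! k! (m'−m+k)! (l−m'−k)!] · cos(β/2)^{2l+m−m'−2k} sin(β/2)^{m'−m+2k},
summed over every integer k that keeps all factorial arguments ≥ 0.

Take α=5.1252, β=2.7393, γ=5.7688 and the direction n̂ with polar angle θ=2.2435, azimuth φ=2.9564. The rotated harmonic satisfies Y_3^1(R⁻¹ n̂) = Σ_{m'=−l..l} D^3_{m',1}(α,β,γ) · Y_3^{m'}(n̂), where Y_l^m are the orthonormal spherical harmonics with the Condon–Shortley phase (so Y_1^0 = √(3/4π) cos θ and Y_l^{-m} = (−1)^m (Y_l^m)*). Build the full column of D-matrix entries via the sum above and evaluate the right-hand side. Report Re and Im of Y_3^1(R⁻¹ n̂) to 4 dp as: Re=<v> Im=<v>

Re=0.0560 Im=-0.0154

Need the full column D^3_{m',1} for m'=−3..3 at α=5.1252, β=2.7393, γ=5.7688.
cos(β/2)=0.199793, sin(β/2)=0.979838
d^3_{-3,1}: single k=4 term ⇒ +0.142502;  D = -0.140148-0.025796i
d^3_{-2,1}: k∈[3..4] ⇒ +0.047450 -0.570626 = -0.523176;  D = +0.119674+0.509305i
d^3_{-1,1}: k∈[2..4] ⇒ +0.009179 -0.294352 +0.884965 = +0.599792;  D = +0.479798-0.359923i
d^3_{0,1}: k∈[1..3] ⇒ +0.001081 -0.077968 +0.625089 = +0.548202;  D = +0.477262+0.269715i
d^3_{1,1}: k∈[0..2] ⇒ +0.000064 -0.012238 +0.220764 = +0.208589;  D = -0.021151+0.207514i
d^3_{2,1}: k∈[0..1] ⇒ -0.000986 +0.047450 = +0.046463;  D = -0.044231+0.014229i
d^3_{3,1}: single k=0 term ⇒ +0.005925;  D = -0.003925-0.004438i
Y_3^{m'}(θ=2.2435,φ=2.9564) and Σ D·Y over m':
  (-0.1401-0.0258i)·(-0.1696-0.1053i)  (+0.1197+0.5093i)·(-0.3631-0.1410i)  (+0.4798-0.3599i)·(-0.2339-0.0438i)  (+0.4773+0.2697i)·(+0.2462+0.0000i)  (-0.0212+0.2075i)·(+0.2339-0.0438i)  (-0.0442+0.0142i)·(-0.3631+0.1410i)  (-0.0039-0.0044i)·(+0.1696-0.1053i)
Y_3^1(R⁻¹ n̂) = +0.055997-0.015431i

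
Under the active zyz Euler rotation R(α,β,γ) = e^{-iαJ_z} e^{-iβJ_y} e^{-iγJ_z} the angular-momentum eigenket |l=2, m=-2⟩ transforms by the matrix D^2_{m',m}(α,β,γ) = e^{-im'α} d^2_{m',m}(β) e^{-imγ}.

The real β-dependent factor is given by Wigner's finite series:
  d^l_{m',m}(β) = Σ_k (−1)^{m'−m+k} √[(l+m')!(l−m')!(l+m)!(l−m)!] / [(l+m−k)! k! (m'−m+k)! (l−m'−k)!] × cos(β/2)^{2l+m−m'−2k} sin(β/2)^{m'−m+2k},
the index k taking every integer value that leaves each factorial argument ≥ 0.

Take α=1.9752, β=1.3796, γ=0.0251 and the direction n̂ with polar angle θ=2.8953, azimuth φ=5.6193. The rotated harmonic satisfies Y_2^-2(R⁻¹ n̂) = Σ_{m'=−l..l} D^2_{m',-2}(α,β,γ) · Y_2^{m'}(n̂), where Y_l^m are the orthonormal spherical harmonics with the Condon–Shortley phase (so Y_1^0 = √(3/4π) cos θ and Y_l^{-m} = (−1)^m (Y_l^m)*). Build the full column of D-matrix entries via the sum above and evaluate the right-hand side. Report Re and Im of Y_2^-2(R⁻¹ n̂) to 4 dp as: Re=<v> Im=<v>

Need the full column D^2_{m',-2} for m'=−2..2 at α=1.9752, β=1.3796, γ=0.0251.
cos(β/2)=0.771373, sin(β/2)=0.636383
d^2_{-2,-2}: single k=0 term ⇒ +0.354045;  D = -0.231258-0.268081i
d^2_{-1,-2}: single k=0 term ⇒ -0.584174;  D = +0.256515-0.524843i
d^2_{0,-2}: single k=0 term ⇒ +0.590258;  D = +0.589514+0.029619i
d^2_{1,-2}: single k=0 term ⇒ -0.397603;  D = +0.137906+0.372921i
d^2_{2,-2}: single k=0 term ⇒ +0.164011;  D = -0.119039+0.112825i
Y_2^{m'}(θ=2.8953,φ=5.6193) and Σ D·Y over m':
  (-0.2313-0.2681i)·(+0.0055+0.0223i)  (+0.2565-0.5248i)·(-0.1439-0.1126i)  (+0.5895+0.0296i)·(+0.5745+0.0000i)  (+0.1379+0.3729i)·(+0.1439-0.1126i)  (-0.1190+0.1128i)·(+0.0055-0.0223i)
Y_2^-2(R⁻¹ n̂) = +0.311088+0.098426i

Re=0.3111 Im=0.0984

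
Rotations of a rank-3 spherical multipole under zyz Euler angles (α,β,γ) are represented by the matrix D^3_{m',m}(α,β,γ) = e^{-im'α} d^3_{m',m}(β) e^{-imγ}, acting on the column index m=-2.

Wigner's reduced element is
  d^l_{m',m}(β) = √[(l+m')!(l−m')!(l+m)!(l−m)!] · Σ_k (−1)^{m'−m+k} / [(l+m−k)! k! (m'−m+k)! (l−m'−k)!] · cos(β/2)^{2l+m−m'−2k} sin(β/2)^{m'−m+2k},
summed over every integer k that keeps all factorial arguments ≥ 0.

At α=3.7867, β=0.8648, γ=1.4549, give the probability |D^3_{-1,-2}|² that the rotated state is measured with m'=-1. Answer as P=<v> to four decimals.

First d^3_{-1,-2}(β=0.8648), then the phase factors e^{-i(-1)α} and e^{-i(-2)γ}:
c=cos(0.8648/2)=0.907963, s=sin(0.8648/2)=0.419051; N=√[2·24·1·120]=75.894664
Admissible k: 0..1 (factorial args all ≥0)
  k=0: (−1)^1·75.8947/(24)·0.9080^5·0.4191^1 = -0.817724
  k=1: (−1)^2·75.8947/(12)·0.9080^3·0.4191^3 = +0.348365
d^3_{-1,-2}(0.8648) = -0.817724 +0.348365 = -0.469359
|D^3_{-1,-2}|² = |d^3_{-1,-2}(β)|² = (-0.469359)² = 0.220298 (the z-rotation phases have unit modulus)

P=0.2203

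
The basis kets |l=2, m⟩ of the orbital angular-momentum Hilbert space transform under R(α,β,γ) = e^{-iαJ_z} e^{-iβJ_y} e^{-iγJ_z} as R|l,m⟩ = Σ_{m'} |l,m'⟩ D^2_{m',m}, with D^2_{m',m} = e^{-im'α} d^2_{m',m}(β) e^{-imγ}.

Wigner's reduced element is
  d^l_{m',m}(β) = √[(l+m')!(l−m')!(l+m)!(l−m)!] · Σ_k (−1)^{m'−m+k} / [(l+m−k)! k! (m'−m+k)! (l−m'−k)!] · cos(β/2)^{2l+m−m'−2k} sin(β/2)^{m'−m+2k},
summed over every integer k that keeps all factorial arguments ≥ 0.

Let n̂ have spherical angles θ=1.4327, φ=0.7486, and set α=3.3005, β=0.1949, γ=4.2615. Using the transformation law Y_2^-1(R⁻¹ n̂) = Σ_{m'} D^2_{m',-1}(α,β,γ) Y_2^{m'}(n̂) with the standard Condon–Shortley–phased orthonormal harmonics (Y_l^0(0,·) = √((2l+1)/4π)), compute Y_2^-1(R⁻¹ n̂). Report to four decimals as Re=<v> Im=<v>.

Need the full column D^2_{m',-1} for m'=−2..2 at α=3.3005, β=0.1949, γ=4.2615.
cos(β/2)=0.995256, sin(β/2)=0.097296
d^2_{-2,-1}: single k=1 term ⇒ +0.191835;  D = -0.025453-0.190139i
d^2_{-1,-1}: k∈[0..1] ⇒ +0.981157 -0.028131 = +0.953026;  D = +0.274329+0.912690i
d^2_{0,-1}: k∈[0..1] ⇒ -0.234949 +0.002245 = -0.232704;  D = +0.101404+0.209447i
d^2_{1,-1}: k∈[0..1] ⇒ +0.028131 -0.000090 = +0.028041;  D = +0.016059+0.022987i
d^2_{2,-1}: single k=0 term ⇒ -0.001833;  D = +0.001275+0.001318i
Y_2^{m'}(θ=1.4327,φ=0.7486) and Σ D·Y over m':
  (-0.0255-0.1901i)·(+0.0279-0.3779i)  (+0.2743+0.9127i)·(+0.0772-0.0717i)  (+0.1014+0.2094i)·(-0.2975+0.0000i)  (+0.0161+0.0230i)·(-0.0772-0.0717i)  (+0.0013+0.0013i)·(+0.0279+0.3779i)
Y_2^-1(R⁻¹ n̂) = -0.016182-0.009621i

Re=-0.0162 Im=-0.0096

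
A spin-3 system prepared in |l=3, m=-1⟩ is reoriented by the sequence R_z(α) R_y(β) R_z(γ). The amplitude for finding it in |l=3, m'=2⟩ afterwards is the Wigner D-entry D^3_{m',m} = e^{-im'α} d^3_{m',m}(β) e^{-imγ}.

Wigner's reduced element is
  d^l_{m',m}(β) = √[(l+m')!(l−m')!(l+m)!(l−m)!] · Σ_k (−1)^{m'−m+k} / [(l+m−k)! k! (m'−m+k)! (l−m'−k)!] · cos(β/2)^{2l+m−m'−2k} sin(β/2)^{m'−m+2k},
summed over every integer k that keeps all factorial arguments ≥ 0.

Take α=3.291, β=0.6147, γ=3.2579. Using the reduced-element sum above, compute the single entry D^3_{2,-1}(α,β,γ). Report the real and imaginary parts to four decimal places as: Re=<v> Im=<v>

Re=0.1416 Im=-0.0261

D^3_{2,-1}(3.291,0.6147,3.2579) = e^{-i·2·3.291}·d^3_{2,-1}(0.6147)·e^{-i·-1·3.2579}. Compute d first:
c=cos(0.6147/2)=0.953139, s=sin(0.6147/2)=0.302534; N=√[120·1·2·24]=75.894664
k∈{0,1} keeps every argument non-negative
  k=0: (−1)^3·75.8947/(12)·0.9531^3·0.3025^3 = -0.151642
  k=1: (−1)^4·75.8947/(24)·0.9531^1·0.3025^5 = +0.007639
d^3_{2,-1}(0.6147) = -0.151642 +0.007639 = -0.144003
Attach z-rotation phases: D = e^{-i(2)(3.291)}·(-0.144003)·e^{-i(-1)(3.2579)} = +0.141612-0.026136i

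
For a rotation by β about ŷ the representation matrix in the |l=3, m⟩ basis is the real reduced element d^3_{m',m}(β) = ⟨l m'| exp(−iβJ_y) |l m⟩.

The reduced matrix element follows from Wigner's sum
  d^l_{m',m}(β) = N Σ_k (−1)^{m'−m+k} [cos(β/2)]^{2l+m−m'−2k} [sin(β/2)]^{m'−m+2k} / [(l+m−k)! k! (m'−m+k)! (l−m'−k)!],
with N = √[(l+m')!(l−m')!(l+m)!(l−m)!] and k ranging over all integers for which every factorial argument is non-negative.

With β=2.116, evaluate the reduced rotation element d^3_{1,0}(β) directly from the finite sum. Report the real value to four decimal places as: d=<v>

d^3_{1,0}(β=2.116) via Wigner's sum:
c=cos(2.116/2)=0.490616, s=sin(2.116/2)=0.871376; N=√[24·2·6·6]=41.569219
k∈{0,1,2} keeps every argument non-negative
  k=0: (−1)^1·41.5692/(12)·0.4906^5·0.8714^1 = -0.085803
  k=1: (−1)^2·41.5692/(4)·0.4906^3·0.8714^3 = +0.811995
  k=2: (−1)^3·41.5692/(12)·0.4906^1·0.8714^5 = -0.853808
d^3_{1,0}(2.116) = -0.085803 +0.811995 -0.853808 = -0.127616

d=-0.1276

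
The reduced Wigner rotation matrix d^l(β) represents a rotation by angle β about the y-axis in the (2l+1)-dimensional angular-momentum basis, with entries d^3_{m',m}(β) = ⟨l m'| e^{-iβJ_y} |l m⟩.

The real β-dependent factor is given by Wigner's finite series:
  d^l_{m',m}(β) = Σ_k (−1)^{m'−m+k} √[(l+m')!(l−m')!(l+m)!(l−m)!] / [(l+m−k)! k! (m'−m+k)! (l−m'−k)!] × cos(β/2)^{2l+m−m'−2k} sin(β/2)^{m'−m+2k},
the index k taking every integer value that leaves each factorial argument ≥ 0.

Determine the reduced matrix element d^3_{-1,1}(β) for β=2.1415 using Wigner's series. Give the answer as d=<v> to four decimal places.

d^3_{-1,1}(β=2.1415) via Wigner's sum:
Half-angle: c=0.479466, s=0.877560. N=√(2·24·24·2)=48.000000
Admissible k: 2..4 (factorial args all ≥0)
  k=2: (−1)^0·48.0000/(8)·0.4795^4·0.8776^2 = +0.244195
  k=3: (−1)^1·48.0000/(6)·0.4795^2·0.8776^4 = -1.090722
  k=4: (−1)^2·48.0000/(48)·0.4795^0·0.8776^6 = +0.456733
d^3_{-1,1}(2.1415) = +0.244195 -1.090722 +0.456733 = -0.389794

d=-0.3898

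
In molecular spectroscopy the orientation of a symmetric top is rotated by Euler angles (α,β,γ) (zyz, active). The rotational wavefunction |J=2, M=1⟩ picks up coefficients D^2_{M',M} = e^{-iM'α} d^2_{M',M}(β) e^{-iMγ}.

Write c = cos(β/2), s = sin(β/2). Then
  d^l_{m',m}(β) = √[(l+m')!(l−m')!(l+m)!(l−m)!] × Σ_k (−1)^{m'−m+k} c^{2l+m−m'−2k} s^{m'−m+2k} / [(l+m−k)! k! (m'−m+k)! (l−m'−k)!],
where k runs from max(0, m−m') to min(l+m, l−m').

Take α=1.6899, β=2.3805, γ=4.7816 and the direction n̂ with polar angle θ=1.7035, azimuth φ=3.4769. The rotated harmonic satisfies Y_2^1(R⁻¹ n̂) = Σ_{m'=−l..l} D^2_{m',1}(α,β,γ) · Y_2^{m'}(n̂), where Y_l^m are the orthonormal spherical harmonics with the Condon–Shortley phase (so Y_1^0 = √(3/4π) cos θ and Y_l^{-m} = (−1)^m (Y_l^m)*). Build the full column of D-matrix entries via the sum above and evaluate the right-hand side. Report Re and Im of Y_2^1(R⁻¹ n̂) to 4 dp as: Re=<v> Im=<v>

Re=-0.0373 Im=0.0122

Need the full column D^2_{m',1} for m'=−2..2 at α=1.6899, β=2.3805, γ=4.7816.
cos(β/2)=0.371428, sin(β/2)=0.928462
d^2_{-2,1}: single k=3 term ⇒ +0.594561;  D = +0.100001-0.586091i
d^2_{-1,1}: k∈[2..3] ⇒ +0.356778 -0.743115 = -0.386337;  D = +0.385857+0.019267i
d^2_{0,1}: k∈[1..2] ⇒ +0.116537 -0.728186 = -0.611649;  D = -0.042299-0.610185i
d^2_{1,1}: k∈[0..1] ⇒ +0.019033 -0.356778 = -0.337745;  D = -0.331775+0.063227i
d^2_{2,1}: single k=0 term ⇒ -0.095152;  D = +0.028793+0.090691i
Y_2^{m'}(θ=1.7035,φ=3.4769) and Σ D·Y over m':
  (+0.1000-0.5861i)·(+0.2973-0.2359i)  (+0.3859+0.0193i)·(+0.0957-0.0333i)  (-0.0423-0.6102i)·(-0.2988+0.0000i)  (-0.3318+0.0632i)·(-0.0957-0.0333i)  (+0.0288+0.0907i)·(+0.2973+0.2359i)
Y_2^1(R⁻¹ n̂) = -0.037276+0.012241i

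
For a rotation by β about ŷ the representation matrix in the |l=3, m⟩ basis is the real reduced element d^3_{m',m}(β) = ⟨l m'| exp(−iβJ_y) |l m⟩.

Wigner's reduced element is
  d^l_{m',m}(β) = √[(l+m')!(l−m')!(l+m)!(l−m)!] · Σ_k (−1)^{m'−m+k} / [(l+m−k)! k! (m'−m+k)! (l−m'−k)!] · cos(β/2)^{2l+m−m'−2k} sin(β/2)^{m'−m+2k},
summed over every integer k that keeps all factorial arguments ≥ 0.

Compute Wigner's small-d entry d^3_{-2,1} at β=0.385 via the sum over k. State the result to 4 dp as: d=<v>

d^3_{-2,1}(β=0.385) via Wigner's sum:
With c≡cos(β/2)=0.981529 and s≡sin(β/2)=0.191313, N=[1·120·24·2]^{1/2}=75.894664
The bounds max(0,m−m')=3 and min(l+m,l−m')=4 give 2 terms
  k=3: (−1)^0·75.8947/(12)·0.9815^3·0.1913^3 = +0.041877
  k=4: (−1)^1·75.8947/(24)·0.9815^1·0.1913^5 = -0.000795
d^3_{-2,1}(0.385) = +0.041877 -0.000795 = +0.041081

d=0.0411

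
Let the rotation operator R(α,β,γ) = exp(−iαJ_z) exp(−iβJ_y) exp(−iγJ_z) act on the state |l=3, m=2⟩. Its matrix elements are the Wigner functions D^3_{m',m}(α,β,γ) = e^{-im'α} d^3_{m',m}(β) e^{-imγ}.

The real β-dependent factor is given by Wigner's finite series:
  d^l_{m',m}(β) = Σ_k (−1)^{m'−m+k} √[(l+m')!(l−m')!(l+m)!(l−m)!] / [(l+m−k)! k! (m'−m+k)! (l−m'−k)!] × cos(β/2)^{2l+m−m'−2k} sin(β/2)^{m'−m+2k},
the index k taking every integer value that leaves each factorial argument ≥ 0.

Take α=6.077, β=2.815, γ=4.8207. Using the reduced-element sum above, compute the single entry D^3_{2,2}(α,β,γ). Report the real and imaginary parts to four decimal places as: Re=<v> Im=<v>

D^3_{2,2}(6.077,2.815,4.8207) = e^{-i·2·6.077}·d^3_{2,2}(2.815)·e^{-i·2·4.8207}. Compute d first:
Half-angle: c=0.162572, s=0.986697. N=√(120·1·120·1)=120.000000
k∈{0,1} keeps every argument non-negative
  k=0: (−1)^0·120.0000/(120)·0.1626^6·0.9867^0 = +0.000018
  k=1: (−1)^1·120.0000/(24)·0.1626^4·0.9867^2 = -0.003400
d^3_{2,2}(2.815) = +0.000018 -0.003400 = -0.003382
Phases: e^{-i·(2)·6.077}=+0.916173+0.400782i, e^{-i·(2)·4.8207}=-0.976629+0.214932i ⇒ D=+0.003317+0.000658i

Re=0.0033 Im=0.0007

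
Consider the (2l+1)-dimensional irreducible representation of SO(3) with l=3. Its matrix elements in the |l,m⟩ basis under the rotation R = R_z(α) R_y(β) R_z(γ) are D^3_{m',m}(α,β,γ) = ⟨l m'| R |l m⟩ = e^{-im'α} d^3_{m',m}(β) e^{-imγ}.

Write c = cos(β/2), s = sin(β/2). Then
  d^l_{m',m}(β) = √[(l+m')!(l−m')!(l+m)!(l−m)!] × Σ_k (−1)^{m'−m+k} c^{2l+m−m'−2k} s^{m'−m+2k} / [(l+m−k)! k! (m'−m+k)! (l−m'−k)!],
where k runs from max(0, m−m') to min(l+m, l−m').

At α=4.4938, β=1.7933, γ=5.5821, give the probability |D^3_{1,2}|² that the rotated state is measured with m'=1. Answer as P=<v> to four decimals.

D^3_{1,2}(4.4938,1.7933,5.5821) = e^{-i·1·4.4938}·d^3_{1,2}(1.7933)·e^{-i·2·5.5821}. Compute d first:
c=cos(1.7933/2)=0.624231, s=sin(1.7933/2)=0.781240; N=√[24·2·120·1]=75.894664
k: max(0,(2)−(1))=1 … min(3+(2),3−(1))=2
  k=1: (−1)^0·75.8947/(24)·0.6242^5·0.7812^1 = +0.234158
  k=2: (−1)^1·75.8947/(12)·0.6242^3·0.7812^3 = -0.733532
d^3_{1,2}(1.7933) = +0.234158 -0.733532 = -0.499373
|D^3_{1,2}|² = |d^3_{1,2}(β)|² = (-0.499373)² = 0.249374 (the z-rotation phases have unit modulus)

P=0.2494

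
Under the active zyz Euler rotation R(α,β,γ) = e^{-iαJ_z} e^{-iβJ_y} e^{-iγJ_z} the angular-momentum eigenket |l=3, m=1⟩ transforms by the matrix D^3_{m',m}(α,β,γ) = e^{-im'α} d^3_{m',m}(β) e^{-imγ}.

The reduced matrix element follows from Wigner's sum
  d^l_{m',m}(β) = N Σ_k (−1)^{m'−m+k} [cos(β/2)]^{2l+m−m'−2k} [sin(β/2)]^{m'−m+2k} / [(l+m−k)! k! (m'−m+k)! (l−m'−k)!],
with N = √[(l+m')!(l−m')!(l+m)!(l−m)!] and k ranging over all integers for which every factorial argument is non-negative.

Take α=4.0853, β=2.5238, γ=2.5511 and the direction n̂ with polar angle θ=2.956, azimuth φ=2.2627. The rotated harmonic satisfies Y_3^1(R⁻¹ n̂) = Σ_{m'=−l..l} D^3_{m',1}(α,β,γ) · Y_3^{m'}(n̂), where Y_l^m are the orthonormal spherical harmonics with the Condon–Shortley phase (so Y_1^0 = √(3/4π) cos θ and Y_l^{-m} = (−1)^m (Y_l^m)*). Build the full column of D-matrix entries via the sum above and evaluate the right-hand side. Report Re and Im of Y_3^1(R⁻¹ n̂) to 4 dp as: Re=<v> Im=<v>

Re=0.3900 Im=0.1224

Need the full column D^3_{m',1} for m'=−3..3 at α=4.0853, β=2.5238, γ=2.5511.
cos(β/2)=0.304007, sin(β/2)=0.952670
d^3_{-3,1}: single k=4 term ⇒ +0.294838;  D = -0.283354-0.081486i
d^3_{-2,1}: k∈[3..4] ⇒ +0.153642 -0.754390 = -0.600748;  D = -0.473226+0.370075i
d^3_{-1,1}: k∈[2..4] ⇒ +0.046513 -0.609014 +0.747574 = +0.185072;  D = +0.006771+0.184948i
d^3_{0,1}: k∈[1..3] ⇒ +0.008569 -0.252459 +0.826393 = +0.582503;  D = -0.483866-0.324320i
d^3_{1,1}: k∈[0..2] ⇒ +0.000789 -0.062017 +0.456761 = +0.395533;  D = +0.371115-0.136821i
d^3_{2,1}: k∈[0..1] ⇒ -0.007823 +0.153642 = +0.145819;  D = -0.039439+0.140384i
d^3_{3,1}: single k=0 term ⇒ +0.030024;  D = -0.018640-0.023536i
Y_3^{m'}(θ=2.956,φ=2.2627) and Σ D·Y over m':
  (-0.2834-0.0815i)·(+0.0023-0.0013i)  (-0.4732+0.3701i)·(+0.0064-0.0336i)  (+0.0068+0.1849i)·(-0.1457-0.1759i)  (-0.4839-0.3243i)·(-0.6711+0.0000i)  (+0.3711-0.1368i)·(+0.1457-0.1759i)  (-0.0394+0.1404i)·(+0.0064+0.0336i)  (-0.0186-0.0235i)·(-0.0023-0.0013i)
Y_3^1(R⁻¹ n̂) = +0.389991+0.122377i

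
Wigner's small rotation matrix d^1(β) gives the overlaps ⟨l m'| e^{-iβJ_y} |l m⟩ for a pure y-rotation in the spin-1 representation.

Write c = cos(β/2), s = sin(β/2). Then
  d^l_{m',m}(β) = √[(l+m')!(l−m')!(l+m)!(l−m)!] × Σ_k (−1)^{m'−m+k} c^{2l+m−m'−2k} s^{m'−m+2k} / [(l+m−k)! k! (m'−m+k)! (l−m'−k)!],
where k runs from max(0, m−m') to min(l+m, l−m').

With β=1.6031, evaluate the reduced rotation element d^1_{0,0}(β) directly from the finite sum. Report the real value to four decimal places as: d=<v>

d=-0.0323

d^1_{0,0}(β=1.6031) via Wigner's sum:
c=cos(1.6031/2)=0.695594, s=sin(1.6031/2)=0.718435; N=√[1·1·1·1]=1.000000
k: max(0,(0)−(0))=0 … min(1+(0),1−(0))=1
  k=0: (−1)^0·1.0000/(1)·0.6956^2·0.7184^0 = +0.483851
  k=1: (−1)^1·1.0000/(1)·0.6956^0·0.7184^2 = -0.516149
d^1_{0,0}(1.6031) = +0.483851 -0.516149 = -0.032298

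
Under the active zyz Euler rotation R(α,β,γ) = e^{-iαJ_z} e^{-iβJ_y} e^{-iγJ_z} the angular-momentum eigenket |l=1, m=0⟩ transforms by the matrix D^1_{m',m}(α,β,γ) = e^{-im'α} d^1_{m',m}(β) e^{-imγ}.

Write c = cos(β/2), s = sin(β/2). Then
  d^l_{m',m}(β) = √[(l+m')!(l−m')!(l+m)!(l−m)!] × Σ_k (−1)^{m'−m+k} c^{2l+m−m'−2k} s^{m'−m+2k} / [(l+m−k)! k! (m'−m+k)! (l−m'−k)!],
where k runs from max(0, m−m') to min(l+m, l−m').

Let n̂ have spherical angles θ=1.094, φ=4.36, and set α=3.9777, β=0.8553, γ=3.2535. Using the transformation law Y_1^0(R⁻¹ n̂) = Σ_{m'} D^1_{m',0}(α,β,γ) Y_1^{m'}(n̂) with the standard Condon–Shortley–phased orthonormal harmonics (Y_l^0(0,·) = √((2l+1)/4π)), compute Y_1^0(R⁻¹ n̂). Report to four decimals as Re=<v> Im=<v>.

Re=0.4511 Im=0.0000

Need the full column D^1_{m',0} for m'=−1..1 at α=3.9777, β=0.8553, γ=3.2535.
cos(β/2)=0.909943, sin(β/2)=0.414734
d^1_{-1,0}: single k=1 term ⇒ +0.533701;  D = -0.357770-0.396027i
d^1_{0,0}: k∈[0..1] ⇒ +0.827996 -0.172004 = +0.655992;  D = +0.655992+0.000000i
d^1_{1,0}: single k=0 term ⇒ -0.533701;  D = +0.357770-0.396027i
Y_1^{m'}(θ=1.094,φ=4.36) and Σ D·Y over m':
  (-0.3578-0.3960i)·(-0.1059+0.2881i)  (+0.6560+0.0000i)·(+0.2242+0.0000i)  (+0.3578-0.3960i)·(+0.1059+0.2881i)
Y_1^0(R⁻¹ n̂) = +0.451095+0.000000i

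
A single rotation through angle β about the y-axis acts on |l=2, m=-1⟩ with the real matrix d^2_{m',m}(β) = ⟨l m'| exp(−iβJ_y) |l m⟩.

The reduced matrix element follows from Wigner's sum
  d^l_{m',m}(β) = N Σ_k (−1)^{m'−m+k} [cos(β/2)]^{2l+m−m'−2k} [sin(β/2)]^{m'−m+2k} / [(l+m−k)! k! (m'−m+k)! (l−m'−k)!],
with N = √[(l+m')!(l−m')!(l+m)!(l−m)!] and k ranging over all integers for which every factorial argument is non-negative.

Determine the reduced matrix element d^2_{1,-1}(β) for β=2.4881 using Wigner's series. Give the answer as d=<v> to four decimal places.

d=-0.5274

d^2_{1,-1}(β=2.4881) via Wigner's sum:
Half-angle: c=0.320963, s=0.947092. N=√(6·1·1·6)=6.000000
k∈{0,1} keeps every argument non-negative
  k=0: (−1)^2·6.0000/(2)·0.3210^2·0.9471^2 = +0.277214
  k=1: (−1)^3·6.0000/(6)·0.3210^0·0.9471^4 = -0.804578
d^2_{1,-1}(2.4881) = +0.277214 -0.804578 = -0.527363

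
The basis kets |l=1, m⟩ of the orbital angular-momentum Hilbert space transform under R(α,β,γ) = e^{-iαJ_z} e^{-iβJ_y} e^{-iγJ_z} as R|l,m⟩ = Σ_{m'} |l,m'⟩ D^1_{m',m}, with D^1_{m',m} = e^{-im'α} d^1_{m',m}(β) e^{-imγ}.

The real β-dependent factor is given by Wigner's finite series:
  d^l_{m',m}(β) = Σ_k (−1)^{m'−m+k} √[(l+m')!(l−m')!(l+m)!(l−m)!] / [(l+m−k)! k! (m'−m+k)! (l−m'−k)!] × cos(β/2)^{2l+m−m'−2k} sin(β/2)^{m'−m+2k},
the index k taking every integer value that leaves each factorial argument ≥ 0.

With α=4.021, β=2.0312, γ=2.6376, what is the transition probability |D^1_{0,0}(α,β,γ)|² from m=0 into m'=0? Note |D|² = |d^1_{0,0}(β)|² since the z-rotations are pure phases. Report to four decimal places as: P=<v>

Split into d^1_{0,0}(β=2.0312) × two z-phases.
Half-angle: c=0.527110, s=0.849797. N=√(1·1·1·1)=1.000000
Admissible k: 0..1 (factorial args all ≥0)
  k=0: (−1)^0·1.0000/(1)·0.5271^2·0.8498^0 = +0.277845
  k=1: (−1)^1·1.0000/(1)·0.5271^0·0.8498^2 = -0.722155
d^1_{0,0}(2.0312) = +0.277845 -0.722155 = -0.444310
|D^1_{0,0}|² = |d^1_{0,0}(β)|² = (-0.444310)² = 0.197411 (the z-rotation phases have unit modulus)

P=0.1974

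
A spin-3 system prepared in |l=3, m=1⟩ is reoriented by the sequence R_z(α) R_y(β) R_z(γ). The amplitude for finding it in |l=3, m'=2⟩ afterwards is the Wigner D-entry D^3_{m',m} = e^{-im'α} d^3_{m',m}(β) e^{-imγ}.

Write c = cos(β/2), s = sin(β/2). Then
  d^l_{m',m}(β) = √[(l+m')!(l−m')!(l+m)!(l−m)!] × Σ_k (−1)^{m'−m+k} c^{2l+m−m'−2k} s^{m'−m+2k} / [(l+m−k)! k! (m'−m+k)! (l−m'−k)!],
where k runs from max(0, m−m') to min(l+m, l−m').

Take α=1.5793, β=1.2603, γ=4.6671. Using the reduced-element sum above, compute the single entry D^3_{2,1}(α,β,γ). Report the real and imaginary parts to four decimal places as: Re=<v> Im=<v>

Re=0.0012 Im=-0.0410

First d^3_{2,1}(β=1.2603), then the phase factors e^{-i(2)α} and e^{-i(1)γ}:
c=cos(1.2603/2)=0.807939, s=sin(1.2603/2)=0.589266; N=√[120·1·24·2]=75.894664
Admissible k: 0..1 (factorial args all ≥0)
  k=0: (−1)^1·75.8947/(24)·0.8079^5·0.5893^1 = -0.641512
  k=1: (−1)^2·75.8947/(12)·0.8079^3·0.5893^3 = +0.682496
d^3_{2,1}(1.2603) = -0.641512 +0.682496 = +0.040984
Attach z-rotation phases: D = e^{-i(2)(1.5793)}·(+0.040984)·e^{-i(1)(4.6671)} = +0.001159-0.040968i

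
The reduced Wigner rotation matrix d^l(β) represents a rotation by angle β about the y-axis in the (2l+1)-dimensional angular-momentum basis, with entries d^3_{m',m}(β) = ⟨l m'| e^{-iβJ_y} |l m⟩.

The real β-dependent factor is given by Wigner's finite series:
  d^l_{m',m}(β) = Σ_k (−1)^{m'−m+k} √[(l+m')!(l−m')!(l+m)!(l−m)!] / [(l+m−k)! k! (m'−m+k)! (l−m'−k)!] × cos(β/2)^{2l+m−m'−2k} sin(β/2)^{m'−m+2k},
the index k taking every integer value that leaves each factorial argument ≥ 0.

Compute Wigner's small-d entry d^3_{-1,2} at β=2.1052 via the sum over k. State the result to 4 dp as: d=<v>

d^3_{-1,2}(β=2.1052) via Wigner's sum:
Half-angle: c=0.495314, s=0.868714. N=√(2·24·120·1)=75.894664
k: max(0,(2)−(-1))=3 … min(3+(2),3−(-1))=4
  k=3: (−1)^0·75.8947/(12)·0.4953^3·0.8687^3 = +0.503851
  k=4: (−1)^1·75.8947/(24)·0.4953^1·0.8687^5 = -0.774934
d^3_{-1,2}(2.1052) = +0.503851 -0.774934 = -0.271083

d=-0.2711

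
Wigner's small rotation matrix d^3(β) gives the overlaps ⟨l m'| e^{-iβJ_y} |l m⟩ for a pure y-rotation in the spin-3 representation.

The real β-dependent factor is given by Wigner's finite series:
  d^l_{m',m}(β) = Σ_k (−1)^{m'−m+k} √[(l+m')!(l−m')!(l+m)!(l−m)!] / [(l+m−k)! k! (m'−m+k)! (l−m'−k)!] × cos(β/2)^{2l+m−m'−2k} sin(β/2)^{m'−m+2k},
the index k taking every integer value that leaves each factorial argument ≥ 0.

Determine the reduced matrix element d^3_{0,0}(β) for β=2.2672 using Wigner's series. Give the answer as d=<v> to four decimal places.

d=0.3023

d^3_{0,0}(β=2.2672) via Wigner's sum:
Half-angle: c=0.423401, s=0.905942. N=√(6·6·6·6)=36.000000
k∈{0,1,2,3} keeps every argument non-negative
  k=0: (−1)^0·36.0000/(36)·0.4234^6·0.9059^0 = +0.005761
  k=1: (−1)^1·36.0000/(4)·0.4234^4·0.9059^2 = -0.237384
  k=2: (−1)^2·36.0000/(4)·0.4234^2·0.9059^4 = +1.086798
  k=3: (−1)^3·36.0000/(36)·0.4234^0·0.9059^6 = -0.552845
d^3_{0,0}(2.2672) = +0.005761 -0.237384 +1.086798 -0.552845 = +0.302330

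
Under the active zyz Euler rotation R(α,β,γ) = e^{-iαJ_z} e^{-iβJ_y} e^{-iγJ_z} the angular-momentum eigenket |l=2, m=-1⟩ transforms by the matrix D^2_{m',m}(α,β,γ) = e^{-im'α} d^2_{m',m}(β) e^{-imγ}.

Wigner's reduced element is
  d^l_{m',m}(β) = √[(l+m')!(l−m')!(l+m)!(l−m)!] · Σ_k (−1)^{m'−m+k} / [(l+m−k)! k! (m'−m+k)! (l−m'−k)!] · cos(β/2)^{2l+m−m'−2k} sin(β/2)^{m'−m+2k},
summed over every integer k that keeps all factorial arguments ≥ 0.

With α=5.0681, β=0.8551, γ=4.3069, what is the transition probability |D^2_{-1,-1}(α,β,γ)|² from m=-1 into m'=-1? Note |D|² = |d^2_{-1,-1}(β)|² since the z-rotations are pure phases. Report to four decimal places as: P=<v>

Split into d^2_{-1,-1}(β=0.8551) × two z-phases.
c=cos(0.8551/2)=0.909984, s=sin(0.8551/2)=0.414643; N=√[1·6·1·6]=6.000000
Admissible k: 0..1 (factorial args all ≥0)
  k=0: (−1)^0·6.0000/(6)·0.9100^4·0.4146^0 = +0.685702
  k=1: (−1)^1·6.0000/(2)·0.9100^2·0.4146^2 = -0.427107
d^2_{-1,-1}(0.8551) = +0.685702 -0.427107 = +0.258595
|D^2_{-1,-1}|² = |d^2_{-1,-1}(β)|² = (+0.258595)² = 0.066871 (the z-rotation phases have unit modulus)

P=0.0669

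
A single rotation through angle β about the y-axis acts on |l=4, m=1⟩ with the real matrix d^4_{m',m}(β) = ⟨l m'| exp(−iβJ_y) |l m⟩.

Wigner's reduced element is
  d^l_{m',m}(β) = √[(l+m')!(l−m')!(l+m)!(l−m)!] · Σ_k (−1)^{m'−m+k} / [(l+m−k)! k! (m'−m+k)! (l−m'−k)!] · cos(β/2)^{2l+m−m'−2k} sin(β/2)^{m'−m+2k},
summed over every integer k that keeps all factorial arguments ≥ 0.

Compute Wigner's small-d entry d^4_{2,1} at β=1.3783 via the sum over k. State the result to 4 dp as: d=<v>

d^4_{2,1}(β=1.3783) via Wigner's sum:
Half-angle: c=0.771787, s=0.635881. N=√(720·2·120·6)=1018.233765
Admissible k: 0..2 (factorial args all ≥0)
  k=0: (−1)^1·1018.2338/(240)·0.7718^7·0.6359^1 = -0.440042
  k=1: (−1)^2·1018.2338/(48)·0.7718^5·0.6359^3 = +1.493555
  k=2: (−1)^3·1018.2338/(72)·0.7718^3·0.6359^5 = -0.675908
d^4_{2,1}(1.3783) = -0.440042 +1.493555 -0.675908 = +0.377606

d=0.3776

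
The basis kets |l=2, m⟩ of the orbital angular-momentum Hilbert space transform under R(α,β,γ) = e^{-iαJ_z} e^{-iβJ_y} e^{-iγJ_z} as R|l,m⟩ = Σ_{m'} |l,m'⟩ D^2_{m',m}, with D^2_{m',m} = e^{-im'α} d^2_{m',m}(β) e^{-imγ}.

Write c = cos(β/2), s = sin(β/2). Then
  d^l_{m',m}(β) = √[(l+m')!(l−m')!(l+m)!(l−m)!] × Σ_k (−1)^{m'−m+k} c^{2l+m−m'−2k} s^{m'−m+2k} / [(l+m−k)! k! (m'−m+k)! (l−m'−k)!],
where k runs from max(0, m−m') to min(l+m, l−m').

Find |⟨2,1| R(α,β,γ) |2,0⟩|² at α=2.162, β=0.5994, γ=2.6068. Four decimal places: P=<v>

P=0.3255

Split into d^2_{1,0}(β=0.5994) × two z-phases.
With c≡cos(β/2)=0.955425 and s≡sin(β/2)=0.295234, N=[6·1·2·2]^{1/2}=4.898979
k: max(0,(0)−(1))=0 … min(2+(0),2−(1))=1
  k=0: (−1)^1·4.8990/(2)·0.9554^3·0.2952^1 = -0.630712
  k=1: (−1)^2·4.8990/(2)·0.9554^1·0.2952^3 = +0.060224
d^2_{1,0}(0.5994) = -0.630712 +0.060224 = -0.570488
|D^2_{1,0}|² = |d^2_{1,0}(β)|² = (-0.570488)² = 0.325457 (the z-rotation phases have unit modulus)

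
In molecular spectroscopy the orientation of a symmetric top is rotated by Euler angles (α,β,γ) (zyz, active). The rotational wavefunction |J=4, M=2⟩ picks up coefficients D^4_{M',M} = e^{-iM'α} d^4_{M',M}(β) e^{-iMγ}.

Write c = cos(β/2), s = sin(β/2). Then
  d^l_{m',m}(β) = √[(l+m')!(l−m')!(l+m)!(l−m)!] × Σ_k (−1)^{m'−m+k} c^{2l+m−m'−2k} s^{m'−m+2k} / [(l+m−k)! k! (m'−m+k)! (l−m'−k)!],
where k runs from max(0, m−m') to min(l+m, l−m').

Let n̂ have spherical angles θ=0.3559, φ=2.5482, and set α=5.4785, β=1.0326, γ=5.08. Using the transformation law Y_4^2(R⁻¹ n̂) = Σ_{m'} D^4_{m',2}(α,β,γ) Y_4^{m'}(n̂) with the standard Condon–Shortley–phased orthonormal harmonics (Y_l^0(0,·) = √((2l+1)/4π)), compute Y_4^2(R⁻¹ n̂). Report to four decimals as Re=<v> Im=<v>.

Need the full column D^4_{m',2} for m'=−4..4 at α=5.4785, β=1.0326, γ=5.08.
cos(β/2)=0.869652, sin(β/2)=0.493666
d^4_{-4,2}: single k=6 term ⇒ +0.057925;  D = +0.039840-0.042049i
d^4_{-3,2}: k∈[5..6] ⇒ +0.216464 -0.023251 = +0.193213;  D = +0.193208-0.001485i
d^4_{-2,2}: k∈[4..6] ⇒ +0.509571 -0.131362 +0.003527 = +0.381737;  D = +0.266779+0.273042i
d^4_{-1,2}: k∈[3..5] ⇒ +0.846332 -0.409079 +0.026364 = +0.463617;  D = -0.014318+0.463396i
d^4_{0,2}: k∈[2..4] ⇒ +1.000137 -0.859416 +0.103851 = +0.244571;  D = -0.181394+0.164047i
d^4_{1,2}: k∈[1..3] ⇒ +0.787928 -1.269498 +0.272720 = -0.208850;  D = +0.208347+0.014496i
d^4_{2,2}: k∈[0..2] ⇒ +0.327162 -1.265084 +0.509571 = -0.428351;  D = +0.274852+0.328544i
d^4_{3,2}: k∈[0..1] ⇒ -0.694887 +0.671755 = -0.023132;  D = -0.002494+0.022997i
d^4_{4,2}: single k=0 term ⇒ +0.557850;  D = +0.441355-0.341177i
Y_4^{m'}(θ=0.3559,φ=2.5482) and Σ D·Y over m':
  (+0.0398-0.0420i)·(-0.0047+0.0045i)  (+0.1932-0.0015i)·(+0.0103-0.0485i)  (+0.2668+0.2730i)·(+0.0784+0.1939i)  (-0.0143+0.4634i)·(-0.4035-0.2722i)  (-0.1814+0.1640i)·(+0.3871+0.0000i)  (+0.2083+0.0145i)·(+0.4035-0.2722i)  (+0.2749+0.3285i)·(+0.0784-0.1939i)  (-0.0025+0.0230i)·(-0.0103-0.0485i)  (+0.4414-0.3412i)·(-0.0047-0.0045i)
Y_4^2(R⁻¹ n̂) = +0.202350-0.134398i

Re=0.2023 Im=-0.1344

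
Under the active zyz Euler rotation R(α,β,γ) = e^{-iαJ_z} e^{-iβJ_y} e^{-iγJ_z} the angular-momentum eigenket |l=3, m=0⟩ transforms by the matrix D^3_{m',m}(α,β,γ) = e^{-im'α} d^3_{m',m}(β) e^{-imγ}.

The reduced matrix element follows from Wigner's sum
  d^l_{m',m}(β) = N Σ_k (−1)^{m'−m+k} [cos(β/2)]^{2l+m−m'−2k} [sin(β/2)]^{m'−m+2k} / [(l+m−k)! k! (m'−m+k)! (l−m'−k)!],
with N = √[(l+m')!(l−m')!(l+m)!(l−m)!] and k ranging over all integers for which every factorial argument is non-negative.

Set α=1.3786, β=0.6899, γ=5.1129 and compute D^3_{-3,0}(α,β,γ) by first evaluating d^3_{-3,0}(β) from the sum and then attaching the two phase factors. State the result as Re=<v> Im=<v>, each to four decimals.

Re=-0.0786 Im=-0.1208

First d^3_{-3,0}(β=0.6899), then the phase factors e^{-i(-3)α} and e^{-i(0)γ}:
c=cos(0.6899/2)=0.941092, s=sin(0.6899/2)=0.338150; N=√[1·720·6·6]=160.996894
Admissible k: 3..3 (factorial args all ≥0)
  k=3: (−1)^0·160.9969/(36)·0.9411^3·0.3381^3 = +0.144125
d^3_{-3,0}(0.6899) = +0.144125
Phases: e^{-i·(-3)·1.3786}=-0.545168-0.838327i, e^{-i·(0)·5.1129}=+1.000000+0.000000i ⇒ D=-0.078572-0.120824i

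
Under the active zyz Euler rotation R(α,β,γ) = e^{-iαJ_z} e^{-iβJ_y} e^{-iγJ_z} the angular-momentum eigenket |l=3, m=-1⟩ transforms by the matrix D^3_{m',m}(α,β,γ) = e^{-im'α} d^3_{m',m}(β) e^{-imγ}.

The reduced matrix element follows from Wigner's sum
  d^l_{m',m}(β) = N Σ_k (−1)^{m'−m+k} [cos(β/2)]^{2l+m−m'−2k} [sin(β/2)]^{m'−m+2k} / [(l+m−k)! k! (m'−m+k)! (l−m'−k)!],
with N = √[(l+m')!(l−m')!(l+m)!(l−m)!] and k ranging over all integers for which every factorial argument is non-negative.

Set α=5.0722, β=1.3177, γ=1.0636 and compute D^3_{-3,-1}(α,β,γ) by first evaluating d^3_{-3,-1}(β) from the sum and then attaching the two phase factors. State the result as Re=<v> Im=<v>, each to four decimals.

Split into d^3_{-3,-1}(β=1.3177) × two z-phases.
Half-angle: c=0.790697, s=0.612208. N=√(1·720·2·24)=185.903201
k: max(0,(-1)−(-3))=2 … min(3+(-1),3−(-3))=2
  k=2: (−1)^0·185.9032/(48)·0.7907^4·0.6122^2 = +0.567392
d^3_{-3,-1}(1.3177) = +0.567392
Phases: e^{-i·(-3)·5.0722}=-0.881690+0.471828i, e^{-i·(-1)·1.0636}=+0.485728+0.874110i ⇒ D=-0.477002-0.307251i

Re=-0.4770 Im=-0.3073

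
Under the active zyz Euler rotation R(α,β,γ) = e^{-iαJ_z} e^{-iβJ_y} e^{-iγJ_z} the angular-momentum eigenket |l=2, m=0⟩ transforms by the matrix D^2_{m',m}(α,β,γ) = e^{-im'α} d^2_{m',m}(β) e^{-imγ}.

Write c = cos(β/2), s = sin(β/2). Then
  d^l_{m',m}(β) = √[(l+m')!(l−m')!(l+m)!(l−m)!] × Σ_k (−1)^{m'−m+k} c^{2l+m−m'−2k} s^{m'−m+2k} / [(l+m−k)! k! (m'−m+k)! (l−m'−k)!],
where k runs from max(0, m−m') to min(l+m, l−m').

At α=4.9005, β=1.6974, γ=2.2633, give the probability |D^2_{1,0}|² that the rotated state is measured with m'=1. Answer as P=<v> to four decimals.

P=0.0235

First d^2_{1,0}(β=1.6974), then the phase factors e^{-i(1)α} and e^{-i(0)γ}:
Half-angle: c=0.660959, s=0.750422. N=√(6·1·2·2)=4.898979
k∈{0,1} keeps every argument non-negative
  k=0: (−1)^1·4.8990/(2)·0.6610^3·0.7504^1 = -0.530768
  k=1: (−1)^2·4.8990/(2)·0.6610^1·0.7504^3 = +0.684174
d^2_{1,0}(1.6974) = -0.530768 +0.684174 = +0.153406
|D^2_{1,0}|² = |d^2_{1,0}(β)|² = (+0.153406)² = 0.023533 (the z-rotation phases have unit modulus)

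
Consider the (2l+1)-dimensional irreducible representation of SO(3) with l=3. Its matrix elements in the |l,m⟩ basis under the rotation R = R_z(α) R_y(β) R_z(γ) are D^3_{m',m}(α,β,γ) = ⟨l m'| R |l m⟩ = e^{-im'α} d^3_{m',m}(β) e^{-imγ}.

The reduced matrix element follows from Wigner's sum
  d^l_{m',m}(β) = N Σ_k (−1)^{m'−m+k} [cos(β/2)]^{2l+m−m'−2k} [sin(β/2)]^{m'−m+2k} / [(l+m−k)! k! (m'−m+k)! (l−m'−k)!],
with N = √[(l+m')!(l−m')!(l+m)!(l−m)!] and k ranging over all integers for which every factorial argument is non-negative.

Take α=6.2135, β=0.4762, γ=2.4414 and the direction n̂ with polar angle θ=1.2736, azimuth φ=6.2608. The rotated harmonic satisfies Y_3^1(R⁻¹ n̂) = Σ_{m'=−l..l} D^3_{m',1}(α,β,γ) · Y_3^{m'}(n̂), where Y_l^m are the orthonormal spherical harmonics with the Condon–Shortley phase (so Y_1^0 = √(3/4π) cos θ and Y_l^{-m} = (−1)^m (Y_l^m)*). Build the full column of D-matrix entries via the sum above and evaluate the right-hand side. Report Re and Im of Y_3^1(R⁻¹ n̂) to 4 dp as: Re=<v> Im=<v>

Need the full column D^3_{m',1} for m'=−3..3 at α=6.2135, β=0.4762, γ=2.4414.
cos(β/2)=0.971788, sin(β/2)=0.235857
d^3_{-3,1}: single k=4 term ⇒ +0.011318;  D = -0.009980-0.005338i
d^3_{-2,1}: k∈[3..4] ⇒ +0.076153 -0.002243 = +0.073910;  D = -0.062589-0.039312i
d^3_{-1,1}: k∈[2..4] ⇒ +0.297669 -0.023379 +0.000172 = +0.274462;  D = -0.221691-0.161810i
d^3_{0,1}: k∈[1..3] ⇒ +0.708102 -0.125133 +0.002457 = +0.585427;  D = -0.447686-0.377229i
d^3_{1,1}: k∈[0..2] ⇒ +0.842226 -0.396892 +0.017534 = +0.462869;  D = -0.332338-0.322179i
d^3_{2,1}: k∈[0..1] ⇒ -0.646406 +0.076153 = -0.570253;  D = +0.380808+0.424469i
d^3_{3,1}: single k=0 term ⇒ +0.192144;  D = -0.118042-0.151610i
Y_3^{m'}(θ=1.2736,φ=6.2608) and Σ D·Y over m':
  (-0.0100-0.0053i)·(+0.3639+0.0245i)  (-0.0626-0.0393i)·(+0.2733+0.0122i)  (-0.2217-0.1618i)·(-0.1765-0.0040i)  (-0.4477-0.3772i)·(-0.2810+0.0000i)  (-0.3323-0.3222i)·(+0.1765-0.0040i)  (+0.3808+0.4245i)·(+0.2733-0.0122i)  (-0.1180-0.1516i)·(-0.3639+0.0245i)
Y_3^1(R⁻¹ n̂) = +0.240182+0.229829i

Re=0.2402 Im=0.2298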